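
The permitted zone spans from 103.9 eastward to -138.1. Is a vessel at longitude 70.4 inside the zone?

No

Band width going east from +103.9° to -138.1°: ((-138.1 − 103.9) mod 360) = 118.0°.
Offset of +70.4° east of the west edge: ((70.4 − 103.9) mod 360) = 326.5°.
326.5° > 118.0° ⇒ outside.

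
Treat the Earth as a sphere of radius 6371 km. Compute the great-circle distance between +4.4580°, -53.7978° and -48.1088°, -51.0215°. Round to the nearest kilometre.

5851 km

Δλ = -51.0215 − -53.7978 = 2.7763°.
Δφ = -48.1088 − 4.4580 = -52.5668°.
a = sin²(Δφ/2) + cos φ₁ · cos φ₂ · sin²(Δλ/2) = 0.196473.
c = 2·atan2(√a, √(1−a)) = 0.91845 rad → d = 6371·c ≈ 5851.43 km.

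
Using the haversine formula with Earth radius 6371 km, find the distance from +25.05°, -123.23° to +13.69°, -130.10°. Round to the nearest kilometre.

1453 km

Δλ = -130.10 − -123.23 = -6.87°.
Δφ = 13.69 − 25.05 = -11.36°.
a = sin²(Δφ/2) + cos φ₁ · cos φ₂ · sin²(Δλ/2) = 0.012955.
c = 2·atan2(√a, √(1−a)) = 0.22814 rad → d = 6371·c ≈ 1453.47 km.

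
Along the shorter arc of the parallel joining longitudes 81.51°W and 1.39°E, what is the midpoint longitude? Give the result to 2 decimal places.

40.06°W

Signed shortest Δλ from -81.51° to +1.39° is +82.90°.
Midpoint longitude = -81.51° + (+82.90°)/2 = -81.51° + 41.45° = -40.06°.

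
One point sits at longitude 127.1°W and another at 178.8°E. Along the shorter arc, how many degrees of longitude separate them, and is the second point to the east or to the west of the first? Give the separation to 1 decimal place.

54.1° west

Raw difference: 178.8 − -127.1 = 305.9°.
Normalise into (−180°, 180°]: 305.9° − 360° = -54.1°.
Negative ⇒ the second point lies to the west; separation 54.1°.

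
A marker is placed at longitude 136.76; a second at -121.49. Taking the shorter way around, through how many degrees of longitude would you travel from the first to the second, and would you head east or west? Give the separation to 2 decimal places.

101.75° east

Raw difference: -121.49 − 136.76 = -258.25°.
Normalise into (−180°, 180°]: -258.25° + 360° = 101.75°.
Positive ⇒ the second point lies to the east; separation 101.75°.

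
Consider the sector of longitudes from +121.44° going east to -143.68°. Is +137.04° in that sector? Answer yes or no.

Yes

Band width going east from +121.44° to -143.68°: ((-143.68 − 121.44) mod 360) = 94.88°.
Offset of +137.04° east of the west edge: ((137.04 − 121.44) mod 360) = 15.60°.
15.60° ≤ 94.88° ⇒ inside.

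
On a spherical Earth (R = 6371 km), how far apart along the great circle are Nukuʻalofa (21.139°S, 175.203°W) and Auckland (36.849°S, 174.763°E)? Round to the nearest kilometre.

1998 km

Δλ = 174.763 − -175.203 = 349.966°; wrapped into (−180°, 180°]: -10.034°.
Δφ = -36.849 − -21.139 = -15.710°.
a = sin²(Δφ/2) + cos φ₁ · cos φ₂ · sin²(Δλ/2) = 0.024386.
c = 2·atan2(√a, √(1−a)) = 0.31360 rad → d = 6371·c ≈ 1997.96 km.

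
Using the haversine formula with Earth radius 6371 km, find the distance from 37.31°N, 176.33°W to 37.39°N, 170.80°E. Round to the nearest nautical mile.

Δλ = 170.80 − -176.33 = 347.13°; wrapped into (−180°, 180°]: -12.87°.
Δφ = 37.39 − 37.31 = 0.08°.
a = sin²(Δφ/2) + cos φ₁ · cos φ₂ · sin²(Δλ/2) = 0.007938.
c = 2·atan2(√a, √(1−a)) = 0.17843 rad → d = 6371·c ≈ 1136.78 km ≈ 613.81 nmi.

614 nmi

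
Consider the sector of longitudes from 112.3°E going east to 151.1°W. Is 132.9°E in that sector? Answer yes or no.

Yes

Band width going east from +112.3° to -151.1°: ((-151.1 − 112.3) mod 360) = 96.6°.
Offset of +132.9° east of the west edge: ((132.9 − 112.3) mod 360) = 20.6°.
20.6° ≤ 96.6° ⇒ inside.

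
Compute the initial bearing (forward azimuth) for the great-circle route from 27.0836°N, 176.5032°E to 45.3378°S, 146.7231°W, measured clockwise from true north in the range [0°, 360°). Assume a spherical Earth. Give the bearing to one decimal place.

Δλ = -146.7231 − 176.5032 = -323.2263°; wrapped into (−180°, 180°]: 36.7737°.
θ = atan2( sin Δλ · cos φ₂ , cos φ₁ · sin φ₂ − sin φ₁ · cos φ₂ · cos Δλ )
  = atan2(0.42081, -0.88962) = 154.685° → normalised to [0°, 360°): 154.685°.

154.7°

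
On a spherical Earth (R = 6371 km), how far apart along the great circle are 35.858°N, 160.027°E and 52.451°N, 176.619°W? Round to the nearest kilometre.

Δλ = -176.619 − 160.027 = -336.646°; wrapped into (−180°, 180°]: 23.354°.
Δφ = 52.451 − 35.858 = 16.593°.
a = sin²(Δφ/2) + cos φ₁ · cos φ₂ · sin²(Δλ/2) = 0.041054.
c = 2·atan2(√a, √(1−a)) = 0.40806 rad → d = 6371·c ≈ 2599.77 km.

2600 km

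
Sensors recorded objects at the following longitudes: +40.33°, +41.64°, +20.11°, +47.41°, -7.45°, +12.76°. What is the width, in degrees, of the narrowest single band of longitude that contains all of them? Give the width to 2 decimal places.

Sort the longitudes: -7.45°, +12.76°, +20.11°, +40.33°, +41.64°, +47.41°.
Eastward gaps between consecutive values (wrapping around): 20.21°, 7.35°, 20.22°, 1.31°, 5.77°, 305.14°.
Largest gap = 305.14° ⇒ minimal covering band is its complement: 360° − 305.14° = 54.86°.
Band runs from -7.45° eastward to +47.41°.

54.86°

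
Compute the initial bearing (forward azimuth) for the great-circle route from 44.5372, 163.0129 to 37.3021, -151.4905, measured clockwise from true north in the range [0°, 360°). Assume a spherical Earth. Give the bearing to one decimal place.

85.9°

Δλ = -151.4905 − 163.0129 = -314.5034°; wrapped into (−180°, 180°]: 45.4966°.
θ = atan2( sin Δλ · cos φ₂ , cos φ₁ · sin φ₂ − sin φ₁ · cos φ₂ · cos Δλ )
  = atan2(0.56732, 0.04090) = 85.876° → normalised to [0°, 360°): 85.876°.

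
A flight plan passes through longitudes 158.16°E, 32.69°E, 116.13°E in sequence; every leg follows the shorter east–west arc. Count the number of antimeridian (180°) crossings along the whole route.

Leg 1: +158.16° → +32.69°, shortest Δλ = -125.47° (west) — does not cross 180°.
Leg 2: +32.69° → +116.13°, shortest Δλ = 83.44° (east) — does not cross 180°.
Total crossings: 0.

0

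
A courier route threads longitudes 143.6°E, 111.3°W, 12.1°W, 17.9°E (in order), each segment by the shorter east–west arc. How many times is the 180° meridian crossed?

Leg 1: +143.6° → -111.3°, shortest Δλ = 105.1° (east) — crosses 180°.
Leg 2: -111.3° → -12.1°, shortest Δλ = 99.2° (east) — does not cross 180°.
Leg 3: -12.1° → +17.9°, shortest Δλ = 30.0° (east) — does not cross 180°.
Total crossings: 1.

1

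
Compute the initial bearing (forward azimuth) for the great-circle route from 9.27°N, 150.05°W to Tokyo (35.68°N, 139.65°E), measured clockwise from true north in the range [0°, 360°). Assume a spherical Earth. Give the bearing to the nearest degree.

Δλ = 139.65 − -150.05 = 289.70°; wrapped into (−180°, 180°]: -70.30°.
θ = atan2( sin Δλ · cos φ₂ , cos φ₁ · sin φ₂ − sin φ₁ · cos φ₂ · cos Δλ )
  = atan2(-0.76474, 0.53153) = -55.199° → normalised to [0°, 360°): 304.801°.

305°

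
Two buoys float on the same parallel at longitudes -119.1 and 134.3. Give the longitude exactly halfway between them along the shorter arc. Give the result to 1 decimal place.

-172.4°

Signed shortest Δλ from -119.1° to +134.3° is -106.6°.
Midpoint longitude = -119.1° + (-106.6°)/2 = -119.1° − 53.3° = -172.4°.
(The naïve average (-119.1 + +134.3)/2 = 7.6° is on the wrong side of the globe.)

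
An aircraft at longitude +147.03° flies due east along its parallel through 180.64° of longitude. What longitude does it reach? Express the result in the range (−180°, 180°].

Start at +147.03°; shift +180.64° → +327.67°.
+327.67° lies outside (−180°, 180°]; subtract 360° → -32.33°.

-32.33°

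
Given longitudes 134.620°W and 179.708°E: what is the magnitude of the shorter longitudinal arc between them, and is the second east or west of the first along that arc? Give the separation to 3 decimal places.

Raw difference: 179.708 − -134.620 = 314.328°.
Normalise into (−180°, 180°]: 314.328° − 360° = -45.672°.
Negative ⇒ the second point lies to the west; separation 45.672°.

45.672° west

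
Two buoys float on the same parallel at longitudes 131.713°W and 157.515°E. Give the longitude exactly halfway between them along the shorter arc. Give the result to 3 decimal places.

167.099°W

Signed shortest Δλ from -131.713° to +157.515° is -70.772°.
Midpoint longitude = -131.713° + (-70.772°)/2 = -131.713° − 35.386° = -167.099°.
(The naïve average (-131.713 + +157.515)/2 = 12.901° is on the wrong side of the globe.)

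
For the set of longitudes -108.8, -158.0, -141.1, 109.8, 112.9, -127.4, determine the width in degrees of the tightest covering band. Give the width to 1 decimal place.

141.4°

Sort the longitudes: -158.0°, -141.1°, -127.4°, -108.8°, +109.8°, +112.9°.
Eastward gaps between consecutive values (wrapping around): 16.9°, 13.7°, 18.6°, 218.6°, 3.1°, 89.1°.
Largest gap = 218.6° ⇒ minimal covering band is its complement: 360° − 218.6° = 141.4°.
Band runs from +109.8° eastward to -108.8°, crossing the antimeridian.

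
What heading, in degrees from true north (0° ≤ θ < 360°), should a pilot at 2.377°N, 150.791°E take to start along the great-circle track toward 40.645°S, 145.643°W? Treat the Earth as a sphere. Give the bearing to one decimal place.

Δλ = -145.643 − 150.791 = -296.434°; wrapped into (−180°, 180°]: 63.566°.
θ = atan2( sin Δλ · cos φ₂ , cos φ₁ · sin φ₂ − sin φ₁ · cos φ₂ · cos Δλ )
  = atan2(0.67943, -0.66482) = 134.377° → normalised to [0°, 360°): 134.377°.

134.4°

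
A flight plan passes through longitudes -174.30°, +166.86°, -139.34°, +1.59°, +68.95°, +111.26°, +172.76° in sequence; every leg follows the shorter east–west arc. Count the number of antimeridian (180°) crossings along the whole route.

Leg 1: -174.30° → +166.86°, shortest Δλ = -18.84° (west) — crosses 180°.
Leg 2: +166.86° → -139.34°, shortest Δλ = 53.8° (east) — crosses 180°.
Leg 3: -139.34° → +1.59°, shortest Δλ = 140.93° (east) — does not cross 180°.
Leg 4: +1.59° → +68.95°, shortest Δλ = 67.36° (east) — does not cross 180°.
Leg 5: +68.95° → +111.26°, shortest Δλ = 42.31° (east) — does not cross 180°.
Leg 6: +111.26° → +172.76°, shortest Δλ = 61.5° (east) — does not cross 180°.
Total crossings: 2.

2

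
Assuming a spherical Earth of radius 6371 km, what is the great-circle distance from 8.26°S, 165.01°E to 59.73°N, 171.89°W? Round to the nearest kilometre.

Δλ = -171.89 − 165.01 = -336.90°; wrapped into (−180°, 180°]: 23.10°.
Δφ = 59.73 − -8.26 = 67.99°.
a = sin²(Δφ/2) + cos φ₁ · cos φ₂ · sin²(Δλ/2) = 0.332614.
c = 2·atan2(√a, √(1−a)) = 1.22943 rad → d = 6371·c ≈ 7832.72 km.

7833 km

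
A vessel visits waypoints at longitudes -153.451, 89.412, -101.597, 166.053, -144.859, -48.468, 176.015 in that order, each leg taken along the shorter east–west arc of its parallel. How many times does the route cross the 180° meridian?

Leg 1: -153.451° → +89.412°, shortest Δλ = -117.137° (west) — crosses 180°.
Leg 2: +89.412° → -101.597°, shortest Δλ = 168.991° (east) — crosses 180°.
Leg 3: -101.597° → +166.053°, shortest Δλ = -92.35° (west) — crosses 180°.
Leg 4: +166.053° → -144.859°, shortest Δλ = 49.088° (east) — crosses 180°.
Leg 5: -144.859° → -48.468°, shortest Δλ = 96.391° (east) — does not cross 180°.
Leg 6: -48.468° → +176.015°, shortest Δλ = -135.517° (west) — crosses 180°.
Total crossings: 5.

5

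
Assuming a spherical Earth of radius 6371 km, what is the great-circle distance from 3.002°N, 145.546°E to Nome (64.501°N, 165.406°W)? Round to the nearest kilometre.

7871 km

Δλ = -165.406 − 145.546 = -310.952°; wrapped into (−180°, 180°]: 49.048°.
Δφ = 64.501 − 3.002 = 61.499°.
a = sin²(Δφ/2) + cos φ₁ · cos φ₂ · sin²(Δλ/2) = 0.335480.
c = 2·atan2(√a, √(1−a)) = 1.23551 rad → d = 6371·c ≈ 7871.43 km.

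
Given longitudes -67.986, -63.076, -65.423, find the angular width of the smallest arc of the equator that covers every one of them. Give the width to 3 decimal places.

4.910°

Sort the longitudes: -67.986°, -65.423°, -63.076°.
Eastward gaps between consecutive values (wrapping around): 2.563°, 2.347°, 355.090°.
Largest gap = 355.090° ⇒ minimal covering band is its complement: 360° − 355.090° = 4.910°.
Band runs from -67.986° eastward to -63.076°.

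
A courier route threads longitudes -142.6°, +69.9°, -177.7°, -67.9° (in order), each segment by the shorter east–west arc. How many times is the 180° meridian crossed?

Leg 1: -142.6° → +69.9°, shortest Δλ = -147.5° (west) — crosses 180°.
Leg 2: +69.9° → -177.7°, shortest Δλ = 112.4° (east) — crosses 180°.
Leg 3: -177.7° → -67.9°, shortest Δλ = 109.8° (east) — does not cross 180°.
Total crossings: 2.

2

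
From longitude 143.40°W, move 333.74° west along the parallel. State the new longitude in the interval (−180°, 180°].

117.14°W

Start at -143.40°; shift −333.74° → -477.14°.
-477.14° lies outside (−180°, 180°]; add 360° → -117.14°.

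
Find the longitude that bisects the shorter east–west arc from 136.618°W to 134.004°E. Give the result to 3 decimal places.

Signed shortest Δλ from -136.618° to +134.004° is -89.378°.
Midpoint longitude = -136.618° + (-89.378°)/2 = -136.618° − 44.689° = -181.307°.
Normalise into (−180°, 180°]: +178.693°.
(The naïve average (-136.618 + +134.004)/2 = -1.307° is on the wrong side of the globe.)

178.693°E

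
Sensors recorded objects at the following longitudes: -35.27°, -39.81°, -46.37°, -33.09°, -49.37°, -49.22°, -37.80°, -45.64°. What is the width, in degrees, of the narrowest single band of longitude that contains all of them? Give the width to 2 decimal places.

16.28°

Sort the longitudes: -49.37°, -49.22°, -46.37°, -45.64°, -39.81°, -37.80°, -35.27°, -33.09°.
Eastward gaps between consecutive values (wrapping around): 0.15°, 2.85°, 0.73°, 5.83°, 2.01°, 2.53°, 2.18°, 343.72°.
Largest gap = 343.72° ⇒ minimal covering band is its complement: 360° − 343.72° = 16.28°.
Band runs from -49.37° eastward to -33.09°.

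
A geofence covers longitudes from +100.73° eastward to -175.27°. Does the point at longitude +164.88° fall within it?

Yes

Band width going east from +100.73° to -175.27°: ((-175.27 − 100.73) mod 360) = 84.00°.
Offset of +164.88° east of the west edge: ((164.88 − 100.73) mod 360) = 64.15°.
64.15° ≤ 84.00° ⇒ inside.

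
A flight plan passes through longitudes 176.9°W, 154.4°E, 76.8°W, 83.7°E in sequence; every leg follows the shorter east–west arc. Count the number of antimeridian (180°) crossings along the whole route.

2

Leg 1: -176.9° → +154.4°, shortest Δλ = -28.7° (west) — crosses 180°.
Leg 2: +154.4° → -76.8°, shortest Δλ = 128.8° (east) — crosses 180°.
Leg 3: -76.8° → +83.7°, shortest Δλ = 160.5° (east) — does not cross 180°.
Total crossings: 2.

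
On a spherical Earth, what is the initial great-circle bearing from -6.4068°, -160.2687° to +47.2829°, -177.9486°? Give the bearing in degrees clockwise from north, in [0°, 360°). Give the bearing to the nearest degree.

Δλ = -177.9486 − -160.2687 = -17.6799°.
θ = atan2( sin Δλ · cos φ₂ , cos φ₁ · sin φ₂ − sin φ₁ · cos φ₂ · cos Δλ )
  = atan2(-0.20602, 0.80225) = -14.403° → normalised to [0°, 360°): 345.597°.

346°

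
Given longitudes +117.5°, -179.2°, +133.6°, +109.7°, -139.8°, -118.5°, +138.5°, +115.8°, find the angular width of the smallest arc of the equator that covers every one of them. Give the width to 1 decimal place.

131.8°

Sort the longitudes: -179.2°, -139.8°, -118.5°, +109.7°, +115.8°, +117.5°, +133.6°, +138.5°.
Eastward gaps between consecutive values (wrapping around): 39.4°, 21.3°, 228.2°, 6.1°, 1.7°, 16.1°, 4.9°, 42.3°.
Largest gap = 228.2° ⇒ minimal covering band is its complement: 360° − 228.2° = 131.8°.
Band runs from +109.7° eastward to -118.5°, crossing the antimeridian.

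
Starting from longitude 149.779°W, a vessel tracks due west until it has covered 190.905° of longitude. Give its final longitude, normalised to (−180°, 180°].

19.316°E

Start at -149.779°; shift −190.905° → -340.684°.
-340.684° lies outside (−180°, 180°]; add 360° → +19.316°.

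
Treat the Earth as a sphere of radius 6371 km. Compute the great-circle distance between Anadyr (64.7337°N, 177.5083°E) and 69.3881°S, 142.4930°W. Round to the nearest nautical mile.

8225 nmi

Δλ = -142.4930 − 177.5083 = -320.0013°; wrapped into (−180°, 180°]: 39.9987°.
Δφ = -69.3881 − 64.7337 = -134.1218°.
a = sin²(Δφ/2) + cos φ₁ · cos φ₂ · sin²(Δλ/2) = 0.865669.
c = 2·atan2(√a, √(1−a)) = 2.39108 rad → d = 6371·c ≈ 15233.55 km ≈ 8225.46 nmi.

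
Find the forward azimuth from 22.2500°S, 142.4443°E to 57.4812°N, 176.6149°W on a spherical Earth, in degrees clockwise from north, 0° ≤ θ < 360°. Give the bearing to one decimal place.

Δλ = -176.6149 − 142.4443 = -319.0592°; wrapped into (−180°, 180°]: 40.9408°.
θ = atan2( sin Δλ · cos φ₂ , cos φ₁ · sin φ₂ − sin φ₁ · cos φ₂ · cos Δλ )
  = atan2(0.35226, 0.93419) = 20.660° → normalised to [0°, 360°): 20.660°.

20.7°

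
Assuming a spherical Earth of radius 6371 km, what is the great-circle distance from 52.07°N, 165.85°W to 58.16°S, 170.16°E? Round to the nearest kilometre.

Δλ = 170.16 − -165.85 = 336.01°; wrapped into (−180°, 180°]: -23.99°.
Δφ = -58.16 − 52.07 = -110.23°.
a = sin²(Δφ/2) + cos φ₁ · cos φ₂ · sin²(Δλ/2) = 0.686901.
c = 2·atan2(√a, √(1−a)) = 1.95390 rad → d = 6371·c ≈ 12448.31 km.

12448 km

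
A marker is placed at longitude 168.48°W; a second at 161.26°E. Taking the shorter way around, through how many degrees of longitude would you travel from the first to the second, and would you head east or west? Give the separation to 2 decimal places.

Raw difference: 161.26 − -168.48 = 329.74°.
Normalise into (−180°, 180°]: 329.74° − 360° = -30.26°.
Negative ⇒ the second point lies to the west; separation 30.26°.

30.26° west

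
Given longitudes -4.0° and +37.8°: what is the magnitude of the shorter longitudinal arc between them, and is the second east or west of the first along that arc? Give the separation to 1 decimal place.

Raw difference: 37.8 − -4.0 = 41.8°.
Normalise into (−180°, 180°]: 41.8° stays 41.8°.
Positive ⇒ the second point lies to the east; separation 41.8°.

41.8° east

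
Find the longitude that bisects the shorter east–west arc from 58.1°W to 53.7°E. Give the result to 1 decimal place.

Signed shortest Δλ from -58.1° to +53.7° is +111.8°.
Midpoint longitude = -58.1° + (+111.8°)/2 = -58.1° + 55.9° = -2.2°.

2.2°W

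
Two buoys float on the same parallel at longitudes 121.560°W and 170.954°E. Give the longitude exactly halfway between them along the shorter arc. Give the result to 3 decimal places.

155.303°W

Signed shortest Δλ from -121.560° to +170.954° is -67.486°.
Midpoint longitude = -121.560° + (-67.486°)/2 = -121.560° − 33.743° = -155.303°.
(The naïve average (-121.560 + +170.954)/2 = 24.697° is on the wrong side of the globe.)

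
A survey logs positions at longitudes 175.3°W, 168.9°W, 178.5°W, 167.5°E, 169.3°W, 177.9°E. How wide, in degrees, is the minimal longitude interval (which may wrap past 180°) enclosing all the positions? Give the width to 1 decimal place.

23.6°

Sort the longitudes: -178.5°, -175.3°, -169.3°, -168.9°, +167.5°, +177.9°.
Eastward gaps between consecutive values (wrapping around): 3.2°, 6.0°, 0.4°, 336.4°, 10.4°, 3.6°.
Largest gap = 336.4° ⇒ minimal covering band is its complement: 360° − 336.4° = 23.6°.
Band runs from +167.5° eastward to -168.9°, crossing the antimeridian.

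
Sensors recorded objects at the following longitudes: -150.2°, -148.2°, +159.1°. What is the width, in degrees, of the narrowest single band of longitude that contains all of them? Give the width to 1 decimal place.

Sort the longitudes: -150.2°, -148.2°, +159.1°.
Eastward gaps between consecutive values (wrapping around): 2.0°, 307.3°, 50.7°.
Largest gap = 307.3° ⇒ minimal covering band is its complement: 360° − 307.3° = 52.7°.
Band runs from +159.1° eastward to -148.2°, crossing the antimeridian.

52.7°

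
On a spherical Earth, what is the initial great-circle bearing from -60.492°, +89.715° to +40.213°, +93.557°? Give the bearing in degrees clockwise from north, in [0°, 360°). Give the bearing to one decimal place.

3.0°

Δλ = 93.557 − 89.715 = 3.842°.
θ = atan2( sin Δλ · cos φ₂ , cos φ₁ · sin φ₂ − sin φ₁ · cos φ₂ · cos Δλ )
  = atan2(0.05117, 0.98110) = 2.986° → normalised to [0°, 360°): 2.986°.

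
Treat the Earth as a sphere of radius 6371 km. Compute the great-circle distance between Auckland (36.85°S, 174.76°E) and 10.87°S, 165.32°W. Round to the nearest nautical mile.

1896 nmi

Δλ = -165.32 − 174.76 = -340.08°; wrapped into (−180°, 180°]: 19.92°.
Δφ = -10.87 − -36.85 = 25.98°.
a = sin²(Δφ/2) + cos φ₁ · cos φ₂ · sin²(Δλ/2) = 0.074036.
c = 2·atan2(√a, √(1−a)) = 0.55114 rad → d = 6371·c ≈ 3511.30 km ≈ 1895.95 nmi.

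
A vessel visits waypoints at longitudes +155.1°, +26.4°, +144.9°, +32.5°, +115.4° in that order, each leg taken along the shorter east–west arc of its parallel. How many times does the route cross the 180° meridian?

Leg 1: +155.1° → +26.4°, shortest Δλ = -128.7° (west) — does not cross 180°.
Leg 2: +26.4° → +144.9°, shortest Δλ = 118.5° (east) — does not cross 180°.
Leg 3: +144.9° → +32.5°, shortest Δλ = -112.4° (west) — does not cross 180°.
Leg 4: +32.5° → +115.4°, shortest Δλ = 82.9° (east) — does not cross 180°.
Total crossings: 0.

0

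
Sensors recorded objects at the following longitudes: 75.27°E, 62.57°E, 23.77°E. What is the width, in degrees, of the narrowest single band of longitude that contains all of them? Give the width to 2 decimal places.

Sort the longitudes: +23.77°, +62.57°, +75.27°.
Eastward gaps between consecutive values (wrapping around): 38.80°, 12.70°, 308.50°.
Largest gap = 308.50° ⇒ minimal covering band is its complement: 360° − 308.50° = 51.50°.
Band runs from +23.77° eastward to +75.27°.

51.50°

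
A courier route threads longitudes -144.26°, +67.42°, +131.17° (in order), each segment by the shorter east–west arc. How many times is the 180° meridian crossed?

Leg 1: -144.26° → +67.42°, shortest Δλ = -148.32° (west) — crosses 180°.
Leg 2: +67.42° → +131.17°, shortest Δλ = 63.75° (east) — does not cross 180°.
Total crossings: 1.

1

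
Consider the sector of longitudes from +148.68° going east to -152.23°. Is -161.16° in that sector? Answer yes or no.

Band width going east from +148.68° to -152.23°: ((-152.23 − 148.68) mod 360) = 59.09°.
Offset of -161.16° east of the west edge: ((-161.16 − 148.68) mod 360) = 50.16°.
50.16° ≤ 59.09° ⇒ inside.

Yes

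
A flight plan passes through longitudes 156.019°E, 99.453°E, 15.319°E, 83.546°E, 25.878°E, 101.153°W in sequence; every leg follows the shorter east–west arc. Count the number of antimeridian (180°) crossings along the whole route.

0

Leg 1: +156.019° → +99.453°, shortest Δλ = -56.566° (west) — does not cross 180°.
Leg 2: +99.453° → +15.319°, shortest Δλ = -84.134° (west) — does not cross 180°.
Leg 3: +15.319° → +83.546°, shortest Δλ = 68.227° (east) — does not cross 180°.
Leg 4: +83.546° → +25.878°, shortest Δλ = -57.668° (west) — does not cross 180°.
Leg 5: +25.878° → -101.153°, shortest Δλ = -127.031° (west) — does not cross 180°.
Total crossings: 0.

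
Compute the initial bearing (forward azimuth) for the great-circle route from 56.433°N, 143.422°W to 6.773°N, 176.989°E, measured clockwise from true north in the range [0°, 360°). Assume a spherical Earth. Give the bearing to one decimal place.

227.9°

Δλ = 176.989 − -143.422 = 320.411°; wrapped into (−180°, 180°]: -39.589°.
θ = atan2( sin Δλ · cos φ₂ , cos φ₁ · sin φ₂ − sin φ₁ · cos φ₂ · cos Δλ )
  = atan2(-0.63283, -0.57243) = -132.131° → normalised to [0°, 360°): 227.869°.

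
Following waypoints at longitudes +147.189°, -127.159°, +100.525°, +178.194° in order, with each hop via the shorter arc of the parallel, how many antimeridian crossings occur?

Leg 1: +147.189° → -127.159°, shortest Δλ = 85.652° (east) — crosses 180°.
Leg 2: -127.159° → +100.525°, shortest Δλ = -132.316° (west) — crosses 180°.
Leg 3: +100.525° → +178.194°, shortest Δλ = 77.669° (east) — does not cross 180°.
Total crossings: 2.

2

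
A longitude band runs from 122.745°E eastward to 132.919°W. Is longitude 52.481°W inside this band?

Band width going east from +122.745° to -132.919°: ((-132.919 − 122.745) mod 360) = 104.336°.
Offset of -52.481° east of the west edge: ((-52.481 − 122.745) mod 360) = 184.774°.
184.774° > 104.336° ⇒ outside.

No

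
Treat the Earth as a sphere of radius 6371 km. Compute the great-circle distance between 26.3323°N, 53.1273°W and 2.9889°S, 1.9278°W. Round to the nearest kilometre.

6391 km

Δλ = -1.9278 − -53.1273 = 51.1995°.
Δφ = -2.9889 − 26.3323 = -29.3212°.
a = sin²(Δφ/2) + cos φ₁ · cos φ₂ · sin²(Δλ/2) = 0.231151.
c = 2·atan2(√a, √(1−a)) = 1.00309 rad → d = 6371·c ≈ 6390.70 km.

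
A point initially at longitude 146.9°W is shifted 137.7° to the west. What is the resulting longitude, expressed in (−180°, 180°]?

Start at -146.9°; shift −137.7° → -284.6°.
-284.6° lies outside (−180°, 180°]; add 360° → +75.4°.

75.4°E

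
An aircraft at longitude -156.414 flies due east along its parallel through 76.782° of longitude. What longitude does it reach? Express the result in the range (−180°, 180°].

Start at -156.414°; shift +76.782° → -79.632°.
-79.632° already lies in (−180°, 180°].

-79.632°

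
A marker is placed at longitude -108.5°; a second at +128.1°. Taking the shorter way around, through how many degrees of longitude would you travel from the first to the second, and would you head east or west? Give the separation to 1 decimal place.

123.4° west

Raw difference: 128.1 − -108.5 = 236.6°.
Normalise into (−180°, 180°]: 236.6° − 360° = -123.4°.
Negative ⇒ the second point lies to the west; separation 123.4°.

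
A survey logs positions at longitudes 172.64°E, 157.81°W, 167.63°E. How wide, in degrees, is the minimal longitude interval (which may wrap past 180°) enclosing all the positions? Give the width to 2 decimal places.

Sort the longitudes: -157.81°, +167.63°, +172.64°.
Eastward gaps between consecutive values (wrapping around): 325.44°, 5.01°, 29.55°.
Largest gap = 325.44° ⇒ minimal covering band is its complement: 360° − 325.44° = 34.56°.
Band runs from +167.63° eastward to -157.81°, crossing the antimeridian.

34.56°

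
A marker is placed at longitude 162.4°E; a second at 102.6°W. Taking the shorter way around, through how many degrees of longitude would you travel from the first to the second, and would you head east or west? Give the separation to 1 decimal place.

95.0° east

Raw difference: -102.6 − 162.4 = -265.0°.
Normalise into (−180°, 180°]: -265.0° + 360° = 95.0°.
Positive ⇒ the second point lies to the east; separation 95.0°.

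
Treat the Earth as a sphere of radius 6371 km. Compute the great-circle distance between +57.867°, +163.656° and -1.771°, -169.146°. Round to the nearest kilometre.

Δλ = -169.146 − 163.656 = -332.802°; wrapped into (−180°, 180°]: 27.198°.
Δφ = -1.771 − 57.867 = -59.638°.
a = sin²(Δφ/2) + cos φ₁ · cos φ₂ · sin²(Δλ/2) = 0.276660.
c = 2·atan2(√a, √(1−a)) = 1.10774 rad → d = 6371·c ≈ 7057.44 km.

7057 km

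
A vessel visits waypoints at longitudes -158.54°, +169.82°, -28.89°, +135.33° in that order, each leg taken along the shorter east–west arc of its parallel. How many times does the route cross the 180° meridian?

Leg 1: -158.54° → +169.82°, shortest Δλ = -31.64° (west) — crosses 180°.
Leg 2: +169.82° → -28.89°, shortest Δλ = 161.29° (east) — crosses 180°.
Leg 3: -28.89° → +135.33°, shortest Δλ = 164.22° (east) — does not cross 180°.
Total crossings: 2.

2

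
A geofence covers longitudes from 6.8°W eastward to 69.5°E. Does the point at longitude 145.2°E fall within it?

Band width going east from -6.8° to +69.5°: ((69.5 − -6.8) mod 360) = 76.3°.
Offset of +145.2° east of the west edge: ((145.2 − -6.8) mod 360) = 152.0°.
152.0° > 76.3° ⇒ outside.

No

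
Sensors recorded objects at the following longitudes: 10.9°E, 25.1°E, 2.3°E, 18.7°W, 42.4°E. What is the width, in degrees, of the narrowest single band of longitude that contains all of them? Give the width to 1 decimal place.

Sort the longitudes: -18.7°, +2.3°, +10.9°, +25.1°, +42.4°.
Eastward gaps between consecutive values (wrapping around): 21.0°, 8.6°, 14.2°, 17.3°, 298.9°.
Largest gap = 298.9° ⇒ minimal covering band is its complement: 360° − 298.9° = 61.1°.
Band runs from -18.7° eastward to +42.4°.

61.1°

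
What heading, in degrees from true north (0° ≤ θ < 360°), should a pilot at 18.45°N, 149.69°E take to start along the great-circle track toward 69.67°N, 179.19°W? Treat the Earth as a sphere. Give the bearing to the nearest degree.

13°

Δλ = -179.19 − 149.69 = -328.88°; wrapped into (−180°, 180°]: 31.12°.
θ = atan2( sin Δλ · cos φ₂ , cos φ₁ · sin φ₂ − sin φ₁ · cos φ₂ · cos Δλ )
  = atan2(0.17956, 0.79538) = 12.722° → normalised to [0°, 360°): 12.722°.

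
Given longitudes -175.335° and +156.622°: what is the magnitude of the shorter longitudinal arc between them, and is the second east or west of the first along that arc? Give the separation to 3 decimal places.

28.043° west

Raw difference: 156.622 − -175.335 = 331.957°.
Normalise into (−180°, 180°]: 331.957° − 360° = -28.043°.
Negative ⇒ the second point lies to the west; separation 28.043°.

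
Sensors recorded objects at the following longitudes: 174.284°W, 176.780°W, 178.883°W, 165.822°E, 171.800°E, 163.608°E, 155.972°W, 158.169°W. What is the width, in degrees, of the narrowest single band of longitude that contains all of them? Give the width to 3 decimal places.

40.420°

Sort the longitudes: -178.883°, -176.780°, -174.284°, -158.169°, -155.972°, +163.608°, +165.822°, +171.800°.
Eastward gaps between consecutive values (wrapping around): 2.103°, 2.496°, 16.115°, 2.197°, 319.580°, 2.214°, 5.978°, 9.317°.
Largest gap = 319.580° ⇒ minimal covering band is its complement: 360° − 319.580° = 40.420°.
Band runs from +163.608° eastward to -155.972°, crossing the antimeridian.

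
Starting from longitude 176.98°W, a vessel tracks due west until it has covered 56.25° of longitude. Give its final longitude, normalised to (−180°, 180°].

Start at -176.98°; shift −56.25° → -233.23°.
-233.23° lies outside (−180°, 180°]; add 360° → +126.77°.

126.77°E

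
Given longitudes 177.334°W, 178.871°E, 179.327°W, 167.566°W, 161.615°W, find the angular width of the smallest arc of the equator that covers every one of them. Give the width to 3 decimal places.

Sort the longitudes: -179.327°, -177.334°, -167.566°, -161.615°, +178.871°.
Eastward gaps between consecutive values (wrapping around): 1.993°, 9.768°, 5.951°, 340.486°, 1.802°.
Largest gap = 340.486° ⇒ minimal covering band is its complement: 360° − 340.486° = 19.514°.
Band runs from +178.871° eastward to -161.615°, crossing the antimeridian.

19.514°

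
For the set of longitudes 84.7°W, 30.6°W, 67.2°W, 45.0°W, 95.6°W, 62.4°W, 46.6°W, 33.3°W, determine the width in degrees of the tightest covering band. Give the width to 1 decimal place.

65.0°

Sort the longitudes: -95.6°, -84.7°, -67.2°, -62.4°, -46.6°, -45.0°, -33.3°, -30.6°.
Eastward gaps between consecutive values (wrapping around): 10.9°, 17.5°, 4.8°, 15.8°, 1.6°, 11.7°, 2.7°, 295.0°.
Largest gap = 295.0° ⇒ minimal covering band is its complement: 360° − 295.0° = 65.0°.
Band runs from -95.6° eastward to -30.6°.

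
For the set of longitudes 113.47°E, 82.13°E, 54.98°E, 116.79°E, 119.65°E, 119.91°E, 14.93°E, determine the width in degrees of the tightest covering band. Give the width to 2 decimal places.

Sort the longitudes: +14.93°, +54.98°, +82.13°, +113.47°, +116.79°, +119.65°, +119.91°.
Eastward gaps between consecutive values (wrapping around): 40.05°, 27.15°, 31.34°, 3.32°, 2.86°, 0.26°, 255.02°.
Largest gap = 255.02° ⇒ minimal covering band is its complement: 360° − 255.02° = 104.98°.
Band runs from +14.93° eastward to +119.91°.

104.98°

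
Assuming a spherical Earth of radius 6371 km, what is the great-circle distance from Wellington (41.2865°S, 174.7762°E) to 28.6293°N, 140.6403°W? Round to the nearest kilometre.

9025 km

Δλ = -140.6403 − 174.7762 = -315.4165°; wrapped into (−180°, 180°]: 44.5835°.
Δφ = 28.6293 − -41.2865 = 69.9158°.
a = sin²(Δφ/2) + cos φ₁ · cos φ₂ · sin²(Δλ/2) = 0.423200.
c = 2·atan2(√a, √(1−a)) = 1.41658 rad → d = 6371·c ≈ 9025.06 km.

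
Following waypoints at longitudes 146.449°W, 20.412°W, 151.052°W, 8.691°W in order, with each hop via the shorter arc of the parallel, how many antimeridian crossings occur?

0

Leg 1: -146.449° → -20.412°, shortest Δλ = 126.037° (east) — does not cross 180°.
Leg 2: -20.412° → -151.052°, shortest Δλ = -130.64° (west) — does not cross 180°.
Leg 3: -151.052° → -8.691°, shortest Δλ = 142.361° (east) — does not cross 180°.
Total crossings: 0.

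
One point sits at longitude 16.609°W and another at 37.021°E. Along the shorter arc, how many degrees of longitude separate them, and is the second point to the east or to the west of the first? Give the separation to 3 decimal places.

Raw difference: 37.021 − -16.609 = 53.63°.
Normalise into (−180°, 180°]: 53.63° stays 53.63°.
Positive ⇒ the second point lies to the east; separation 53.630°.

53.630° east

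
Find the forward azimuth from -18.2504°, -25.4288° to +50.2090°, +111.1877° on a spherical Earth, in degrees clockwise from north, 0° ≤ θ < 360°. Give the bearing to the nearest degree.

Δλ = 111.1877 − -25.4288 = 136.6165°.
θ = atan2( sin Δλ · cos φ₂ , cos φ₁ · sin φ₂ − sin φ₁ · cos φ₂ · cos Δλ )
  = atan2(0.43959, 0.58407) = 36.967° → normalised to [0°, 360°): 36.967°.

37°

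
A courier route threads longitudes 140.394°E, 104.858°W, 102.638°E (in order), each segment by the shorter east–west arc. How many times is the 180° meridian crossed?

Leg 1: +140.394° → -104.858°, shortest Δλ = 114.748° (east) — crosses 180°.
Leg 2: -104.858° → +102.638°, shortest Δλ = -152.504° (west) — crosses 180°.
Total crossings: 2.

2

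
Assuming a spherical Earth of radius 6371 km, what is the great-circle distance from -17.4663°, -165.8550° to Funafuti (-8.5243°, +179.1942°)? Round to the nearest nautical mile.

1025 nmi

Δλ = 179.1942 − -165.8550 = 345.0492°; wrapped into (−180°, 180°]: -14.9508°.
Δφ = -8.5243 − -17.4663 = 8.9420°.
a = sin²(Δφ/2) + cos φ₁ · cos φ₂ · sin²(Δλ/2) = 0.022044.
c = 2·atan2(√a, √(1−a)) = 0.29805 rad → d = 6371·c ≈ 1898.87 km ≈ 1025.31 nmi.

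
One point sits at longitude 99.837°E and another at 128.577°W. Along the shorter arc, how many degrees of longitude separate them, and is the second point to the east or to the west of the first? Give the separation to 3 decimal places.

Raw difference: -128.577 − 99.837 = -228.414°.
Normalise into (−180°, 180°]: -228.414° + 360° = 131.586°.
Positive ⇒ the second point lies to the east; separation 131.586°.

131.586° east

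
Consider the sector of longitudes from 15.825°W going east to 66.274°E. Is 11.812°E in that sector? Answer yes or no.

Band width going east from -15.825° to +66.274°: ((66.274 − -15.825) mod 360) = 82.099°.
Offset of +11.812° east of the west edge: ((11.812 − -15.825) mod 360) = 27.637°.
27.637° ≤ 82.099° ⇒ inside.

Yes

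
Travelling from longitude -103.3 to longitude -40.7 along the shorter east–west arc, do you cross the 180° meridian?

Signed shortest Δλ = ((-40.7 − -103.3 + 180) mod 360) − 180 = 62.6°.
Going east by 62.6° from -103.3° reaches -40.7° without touching 180°.

No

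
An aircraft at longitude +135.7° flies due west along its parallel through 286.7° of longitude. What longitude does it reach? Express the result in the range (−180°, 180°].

-151.0°

Start at +135.7°; shift −286.7° → -151.0°.
-151.0° already lies in (−180°, 180°].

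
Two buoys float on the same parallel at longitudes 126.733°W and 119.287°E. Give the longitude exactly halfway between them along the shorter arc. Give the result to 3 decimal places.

176.277°E

Signed shortest Δλ from -126.733° to +119.287° is -113.980°.
Midpoint longitude = -126.733° + (-113.980°)/2 = -126.733° − 56.990° = -183.723°.
Normalise into (−180°, 180°]: +176.277°.
(The naïve average (-126.733 + +119.287)/2 = -3.723° is on the wrong side of the globe.)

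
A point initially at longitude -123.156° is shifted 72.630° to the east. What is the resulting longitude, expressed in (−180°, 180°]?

Start at -123.156°; shift +72.630° → -50.526°.
-50.526° already lies in (−180°, 180°].

-50.526°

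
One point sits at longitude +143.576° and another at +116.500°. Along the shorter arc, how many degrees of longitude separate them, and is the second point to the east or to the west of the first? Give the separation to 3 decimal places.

Raw difference: 116.500 − 143.576 = -27.076°.
Normalise into (−180°, 180°]: -27.076° stays -27.076°.
Negative ⇒ the second point lies to the west; separation 27.076°.

27.076° west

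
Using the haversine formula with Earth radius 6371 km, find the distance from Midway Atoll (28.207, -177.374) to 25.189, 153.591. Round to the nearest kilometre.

Δλ = 153.591 − -177.374 = 330.965°; wrapped into (−180°, 180°]: -29.035°.
Δφ = 25.189 − 28.207 = -3.018°.
a = sin²(Δφ/2) + cos φ₁ · cos φ₂ · sin²(Δλ/2) = 0.050804.
c = 2·atan2(√a, √(1−a)) = 0.45470 rad → d = 6371·c ≈ 2896.90 km.

2897 km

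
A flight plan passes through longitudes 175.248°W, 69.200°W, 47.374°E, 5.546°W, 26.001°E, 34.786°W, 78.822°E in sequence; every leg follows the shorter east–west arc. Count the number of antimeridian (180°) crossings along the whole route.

0

Leg 1: -175.248° → -69.200°, shortest Δλ = 106.048° (east) — does not cross 180°.
Leg 2: -69.200° → +47.374°, shortest Δλ = 116.574° (east) — does not cross 180°.
Leg 3: +47.374° → -5.546°, shortest Δλ = -52.92° (west) — does not cross 180°.
Leg 4: -5.546° → +26.001°, shortest Δλ = 31.547° (east) — does not cross 180°.
Leg 5: +26.001° → -34.786°, shortest Δλ = -60.787° (west) — does not cross 180°.
Leg 6: -34.786° → +78.822°, shortest Δλ = 113.608° (east) — does not cross 180°.
Total crossings: 0.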